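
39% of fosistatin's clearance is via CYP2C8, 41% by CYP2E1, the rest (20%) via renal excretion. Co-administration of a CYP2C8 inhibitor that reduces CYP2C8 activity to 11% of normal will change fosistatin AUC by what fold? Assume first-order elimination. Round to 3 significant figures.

CYP2C8: 0.39 × 0.11 = 0.0429
CYP2E1: 0.41 (unchanged)
Other: 0.2 (unchanged)
New clearance relative to baseline: 0.0429 + 0.41 + 0.2 = 0.6529.
Since AUC ∝ 1/CL, the ratio is 1 / 0.6529 = 1.53.

1.53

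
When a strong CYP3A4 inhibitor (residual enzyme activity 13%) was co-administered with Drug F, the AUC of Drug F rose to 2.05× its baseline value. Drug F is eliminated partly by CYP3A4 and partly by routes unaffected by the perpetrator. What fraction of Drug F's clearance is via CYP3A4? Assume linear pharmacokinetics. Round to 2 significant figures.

0.59

CL'/CL = 1 / 2.05 = 0.4878
0.13·fm + (1 − fm) = 0.4878
fm = (0.4878 − 1) / (0.13 − 1) = 0.59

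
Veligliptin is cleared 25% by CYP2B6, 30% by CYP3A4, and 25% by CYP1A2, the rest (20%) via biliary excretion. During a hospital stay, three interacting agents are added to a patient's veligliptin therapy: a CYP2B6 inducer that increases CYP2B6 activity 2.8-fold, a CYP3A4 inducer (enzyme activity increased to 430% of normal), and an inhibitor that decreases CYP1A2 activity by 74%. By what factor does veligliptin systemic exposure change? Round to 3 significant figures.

CYP2B6: 0.25 × 2.8 = 0.7
CYP3A4: 0.3 × 4.3 = 1.29
CYP1A2: 0.25 × 0.26 = 0.065
Other: 0.2 (unchanged)
CL_new/CL_old = 0.7 + 1.29 + 0.065 + 0.2 = 2.255.
Net systemic exposure ratio = 1 / 2.255 = 0.443.

0.443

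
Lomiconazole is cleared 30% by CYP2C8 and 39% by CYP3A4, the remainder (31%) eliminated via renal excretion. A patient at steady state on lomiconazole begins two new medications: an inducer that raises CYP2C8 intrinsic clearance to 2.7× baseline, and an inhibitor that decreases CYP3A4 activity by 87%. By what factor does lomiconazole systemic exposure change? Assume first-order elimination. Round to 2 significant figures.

CYP2C8: 0.3 × 2.7 = 0.81
CYP3A4: 0.39 × 0.13 = 0.0507
Other: 0.31 (unchanged)
CL_new/CL_old = 0.81 + 0.0507 + 0.31 = 1.1707.
Net systemic exposure ratio = 1 / 1.1707 = 0.85.

0.85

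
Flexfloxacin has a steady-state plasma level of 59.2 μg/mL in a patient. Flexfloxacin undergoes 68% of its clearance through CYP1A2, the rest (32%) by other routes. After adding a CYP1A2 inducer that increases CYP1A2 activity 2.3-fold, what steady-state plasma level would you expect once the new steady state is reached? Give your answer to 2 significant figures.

The CYP1A2 pathway (68% of clearance) is boosted to 2.3× activity: 0.68 × 2.3 = 1.564.
The remaining 32% of clearance is unaffected.
CL_new/CL_old = 1.564 + 0.32 = 1.884.
New steady-state plasma level = baseline ÷ relative clearance = 59.2 / 1.884 = 31 μg/mL.

31 μg/mL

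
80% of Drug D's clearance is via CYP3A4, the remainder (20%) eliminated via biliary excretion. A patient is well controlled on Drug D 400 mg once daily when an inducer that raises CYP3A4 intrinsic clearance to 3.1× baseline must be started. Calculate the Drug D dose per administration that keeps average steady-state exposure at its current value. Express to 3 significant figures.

The CYP3A4 pathway (80% of clearance) is boosted to 3.1× activity: 0.8 × 3.1 = 2.48.
The remaining 20% of clearance is unaffected.
Relative clearance = 2.48 + 0.2 = 2.68.
Exposure is unchanged when dose changes in proportion to clearance. New dose = 400 mg × 2.68 = 1.07 × 10³ mg.

1.07 × 10³ mg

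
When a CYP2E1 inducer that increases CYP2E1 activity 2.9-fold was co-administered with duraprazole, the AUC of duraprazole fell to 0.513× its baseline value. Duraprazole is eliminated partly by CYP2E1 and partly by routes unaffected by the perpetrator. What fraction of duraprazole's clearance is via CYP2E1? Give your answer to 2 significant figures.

0.50

CL'/CL = 1 / 0.513 = 1.949
2.9·fm + (1 − fm) = 1.949
fm = (1.949 − 1) / (2.9 − 1) = 0.50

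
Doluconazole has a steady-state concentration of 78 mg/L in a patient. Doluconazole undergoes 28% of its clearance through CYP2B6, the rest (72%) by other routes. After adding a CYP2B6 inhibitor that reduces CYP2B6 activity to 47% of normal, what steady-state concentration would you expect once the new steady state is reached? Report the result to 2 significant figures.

The CYP2B6 pathway (28% of clearance) falls to 0.47× activity: 0.28 × 0.47 = 0.1316.
Non-CYP routes (72%) are unchanged.
New clearance relative to baseline: 0.1316 + 0.72 = 0.8516.
New steady-state concentration = baseline ÷ relative clearance = 78 / 0.8516 = 92 mg/L.

92 mg/L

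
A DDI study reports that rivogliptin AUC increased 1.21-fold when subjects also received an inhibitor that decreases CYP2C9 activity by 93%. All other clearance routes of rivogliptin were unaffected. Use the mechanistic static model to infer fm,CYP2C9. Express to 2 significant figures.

0.19

Call the CYP2C9 fraction fm. After the interaction, CL_new/CL_old = fm × 0.07 + (1 − fm).
AUC ratio = 1 / (new CL fraction), so new CL fraction = 1 / 1.21 = 0.8264.
fm × 0.07 + 1 − fm = 0.8264  ⇒  fm × (0.07 − 1) = −0.1736  ⇒  fm = 0.19.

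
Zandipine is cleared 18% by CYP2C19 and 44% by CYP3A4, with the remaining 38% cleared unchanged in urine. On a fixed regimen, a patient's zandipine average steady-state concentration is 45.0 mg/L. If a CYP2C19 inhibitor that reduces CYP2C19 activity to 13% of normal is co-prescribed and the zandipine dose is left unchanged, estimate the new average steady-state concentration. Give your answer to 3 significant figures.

53.4 mg/L

The CYP2C19 pathway (18% of clearance) falls to 0.13× activity: 0.18 × 0.13 = 0.0234.
CYP3A4 (44%) and the residual 38% are unaffected.
New clearance relative to baseline: 0.0234 + 0.44 + 0.38 = 0.8434.
Average steady-state concentration ∝ 1/CL, so new value = 45.0 / 0.8434 = 53.4 mg/L.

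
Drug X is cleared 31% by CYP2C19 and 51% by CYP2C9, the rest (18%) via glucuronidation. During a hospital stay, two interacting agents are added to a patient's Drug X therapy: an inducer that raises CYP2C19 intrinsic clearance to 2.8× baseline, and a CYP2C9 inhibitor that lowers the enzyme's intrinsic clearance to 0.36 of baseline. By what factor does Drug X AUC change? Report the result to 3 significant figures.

0.812

The CYP2C19 pathway (31% of clearance) is boosted to 2.8× activity: 0.31 × 2.8 = 0.868.
The CYP2C9 pathway (51% of clearance) drops to 0.36× activity: 0.51 × 0.36 = 0.1836.
The remaining 18% of clearance is unaffected.
New clearance relative to baseline: 0.868 + 0.1836 + 0.18 = 1.2316.
AUC ∝ 1/CL: fold-change = 1 / 1.2316 = 0.812.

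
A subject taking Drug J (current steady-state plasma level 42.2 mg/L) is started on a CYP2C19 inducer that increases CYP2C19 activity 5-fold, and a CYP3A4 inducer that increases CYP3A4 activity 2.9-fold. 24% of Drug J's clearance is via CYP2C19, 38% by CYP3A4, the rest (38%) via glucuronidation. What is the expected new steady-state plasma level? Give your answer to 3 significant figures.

CYP2C19: 0.24 × 5 = 1.2
CYP3A4: 0.38 × 2.9 = 1.102
Other: 0.38 (unchanged)
Relative clearance = 1.2 + 1.102 + 0.38 = 2.682.
New steady-state plasma level = 42.2 / 2.682 = 15.7 mg/L (concentration scales inversely with clearance).

15.7 mg/L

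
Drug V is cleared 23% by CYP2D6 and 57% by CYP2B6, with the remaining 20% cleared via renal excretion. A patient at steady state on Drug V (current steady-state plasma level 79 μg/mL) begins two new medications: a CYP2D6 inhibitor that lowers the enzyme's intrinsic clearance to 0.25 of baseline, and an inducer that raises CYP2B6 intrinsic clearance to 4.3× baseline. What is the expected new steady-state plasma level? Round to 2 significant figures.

29 μg/mL

CYP2D6: 0.23 × 0.25 = 0.0575
CYP2B6: 0.57 × 4.3 = 2.451
Other: 0.2 (unchanged)
CL_new/CL_old = 0.0575 + 2.451 + 0.2 = 2.7085.
New steady-state plasma level = 79 / 2.7085 = 29 μg/mL (concentration scales inversely with clearance).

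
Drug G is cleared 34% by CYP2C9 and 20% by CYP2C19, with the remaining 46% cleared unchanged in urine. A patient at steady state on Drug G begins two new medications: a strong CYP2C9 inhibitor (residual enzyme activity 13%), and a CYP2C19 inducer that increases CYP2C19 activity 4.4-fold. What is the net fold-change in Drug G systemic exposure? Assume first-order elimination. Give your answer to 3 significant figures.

0.722

The CYP2C9 pathway (34% of clearance) falls to 0.13× activity: 0.34 × 0.13 = 0.0442.
The CYP2C19 pathway (20% of clearance) rises to 4.4× activity: 0.2 × 4.4 = 0.88.
Non-CYP routes (46%) are unchanged.
Relative clearance = 0.0442 + 0.88 + 0.46 = 1.3842.
Because systemic exposure varies inversely with clearance, the combined effect is 1 / 1.3842 = 0.722.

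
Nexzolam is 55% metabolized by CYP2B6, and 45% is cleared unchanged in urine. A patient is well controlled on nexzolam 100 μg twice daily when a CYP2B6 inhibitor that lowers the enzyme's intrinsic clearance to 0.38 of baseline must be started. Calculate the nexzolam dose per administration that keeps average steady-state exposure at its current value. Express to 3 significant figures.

65.9 μg

The CYP2B6 pathway (55% of clearance) is reduced to 0.38× activity: 0.55 × 0.38 = 0.209.
The remaining 45% of clearance is unaffected.
New clearance relative to baseline: 0.209 + 0.45 = 0.659.
To maintain the same steady-state level, dose must scale with clearance: new dose = 100 × 0.659 = 65.9 μg.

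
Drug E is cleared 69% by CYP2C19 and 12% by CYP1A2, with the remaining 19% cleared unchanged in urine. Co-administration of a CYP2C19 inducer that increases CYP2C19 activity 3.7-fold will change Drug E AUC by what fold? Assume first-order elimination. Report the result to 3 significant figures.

0.349

The CYP2C19 pathway (69% of clearance) rises to 3.7× activity: 0.69 × 3.7 = 2.553.
CYP1A2 (12%) and the residual 19% are unaffected.
Relative clearance = 2.553 + 0.12 + 0.19 = 2.863.
AUC is inversely proportional to clearance, so the fold-change is 1 / 2.863 = 0.349.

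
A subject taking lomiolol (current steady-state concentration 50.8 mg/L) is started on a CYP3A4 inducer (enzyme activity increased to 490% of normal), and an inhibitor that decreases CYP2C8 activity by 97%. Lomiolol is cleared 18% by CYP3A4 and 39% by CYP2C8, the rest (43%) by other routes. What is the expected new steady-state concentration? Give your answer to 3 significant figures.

CYP3A4: 0.18 × 4.9 = 0.882
CYP2C8: 0.39 × 0.03 = 0.0117
Other: 0.43 (unchanged)
Relative clearance = 0.882 + 0.0117 + 0.43 = 1.3237.
New steady-state concentration = 50.8 / 1.3237 = 38.4 mg/L (concentration scales inversely with clearance).

38.4 mg/L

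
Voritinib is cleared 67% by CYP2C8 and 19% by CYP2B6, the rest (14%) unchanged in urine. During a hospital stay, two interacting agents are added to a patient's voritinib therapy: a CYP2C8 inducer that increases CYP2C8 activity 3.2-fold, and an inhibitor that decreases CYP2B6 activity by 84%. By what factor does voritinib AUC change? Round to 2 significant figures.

The CYP2C8 pathway (67% of clearance) rises to 3.2× activity: 0.67 × 3.2 = 2.144.
The CYP2B6 pathway (19% of clearance) is reduced to 0.16× activity: 0.19 × 0.16 = 0.0304.
The remaining 14% of clearance is unaffected.
CL_new/CL_old = 2.144 + 0.0304 + 0.14 = 2.3144.
Net AUC ratio = 1 / 2.3144 = 0.43.

0.43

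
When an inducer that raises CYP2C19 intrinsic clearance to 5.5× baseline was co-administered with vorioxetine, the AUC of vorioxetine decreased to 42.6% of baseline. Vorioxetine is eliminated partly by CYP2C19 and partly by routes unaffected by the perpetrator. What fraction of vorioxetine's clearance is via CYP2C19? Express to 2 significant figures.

0.30

Write x for the fraction cleared via CYP2C19. The observed AUC change means clearance rose to 1/0.426 = 2.347 of baseline.
Setting x·5.5 + (1 − x) = 2.347 and solving: x = (2.347 − 1)/(5.5 − 1) = 0.30.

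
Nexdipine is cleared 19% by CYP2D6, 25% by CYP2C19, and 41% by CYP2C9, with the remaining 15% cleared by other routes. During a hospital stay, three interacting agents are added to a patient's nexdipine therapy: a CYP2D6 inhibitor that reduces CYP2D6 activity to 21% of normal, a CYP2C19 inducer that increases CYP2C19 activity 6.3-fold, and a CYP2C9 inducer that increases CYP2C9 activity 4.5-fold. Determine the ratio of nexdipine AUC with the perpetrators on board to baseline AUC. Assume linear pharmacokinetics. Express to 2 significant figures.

0.28

The CYP2D6 pathway (19% of clearance) drops to 0.21× activity: 0.19 × 0.21 = 0.0399.
The CYP2C19 pathway (25% of clearance) is boosted to 6.3× activity: 0.25 × 6.3 = 1.575.
The CYP2C9 pathway (41% of clearance) rises to 4.5× activity: 0.41 × 4.5 = 1.845.
Non-CYP routes (15%) are unchanged.
New clearance relative to baseline: 0.0399 + 1.575 + 1.845 + 0.15 = 3.6099.
Net AUC ratio = 1 / 3.6099 = 0.28.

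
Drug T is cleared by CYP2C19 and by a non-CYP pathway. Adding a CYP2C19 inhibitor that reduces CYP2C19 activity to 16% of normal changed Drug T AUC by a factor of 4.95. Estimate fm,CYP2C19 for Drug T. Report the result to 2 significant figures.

CL'/CL = 1 / 4.95 = 0.202
0.16·fm + (1 − fm) = 0.202
fm = (0.202 − 1) / (0.16 − 1) = 0.95

0.95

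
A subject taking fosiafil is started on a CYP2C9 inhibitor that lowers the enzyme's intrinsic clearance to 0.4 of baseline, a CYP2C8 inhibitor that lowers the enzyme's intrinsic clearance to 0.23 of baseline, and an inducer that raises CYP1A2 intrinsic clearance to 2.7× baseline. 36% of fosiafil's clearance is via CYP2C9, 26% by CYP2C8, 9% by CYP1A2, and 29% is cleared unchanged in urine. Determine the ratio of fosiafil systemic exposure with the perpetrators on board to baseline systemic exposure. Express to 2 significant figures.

1.4

The CYP2C9 pathway (36% of clearance) drops to 0.4× activity: 0.36 × 0.4 = 0.144.
The CYP2C8 pathway (26% of clearance) is reduced to 0.23× activity: 0.26 × 0.23 = 0.0598.
The CYP1A2 pathway (9% of clearance) rises to 2.7× activity: 0.09 × 2.7 = 0.243.
The remaining 29% of clearance is unaffected.
Relative clearance = 0.144 + 0.0598 + 0.243 + 0.29 = 0.7368.
Systemic exposure ∝ 1/CL: fold-change = 1 / 0.7368 = 1.4.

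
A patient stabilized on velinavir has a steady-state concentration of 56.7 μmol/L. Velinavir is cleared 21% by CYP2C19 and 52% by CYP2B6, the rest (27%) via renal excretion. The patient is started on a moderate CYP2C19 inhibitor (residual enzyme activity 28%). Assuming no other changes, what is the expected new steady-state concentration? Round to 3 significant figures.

CYP2C19: 0.21 × 0.28 = 0.0588
CYP2B6: 0.52 (unchanged)
Other: 0.27 (unchanged)
New clearance relative to baseline: 0.0588 + 0.52 + 0.27 = 0.8488.
Steady-state concentration ∝ 1/CL, so new value = 56.7 / 0.8488 = 66.8 μmol/L.

66.8 μmol/L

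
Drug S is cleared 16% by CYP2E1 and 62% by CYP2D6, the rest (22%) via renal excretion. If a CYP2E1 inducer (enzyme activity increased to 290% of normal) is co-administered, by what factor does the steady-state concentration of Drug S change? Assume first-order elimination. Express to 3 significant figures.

0.767

The CYP2E1 pathway (16% of clearance) rises to 2.9× activity: 0.16 × 2.9 = 0.464.
CYP2D6 (62%) and the residual 22% are unaffected.
CL_new/CL_old = 0.464 + 0.62 + 0.22 = 1.304.
Steady-state concentration ratio = CL_old/CL_new = 1 / 1.304 = 0.767.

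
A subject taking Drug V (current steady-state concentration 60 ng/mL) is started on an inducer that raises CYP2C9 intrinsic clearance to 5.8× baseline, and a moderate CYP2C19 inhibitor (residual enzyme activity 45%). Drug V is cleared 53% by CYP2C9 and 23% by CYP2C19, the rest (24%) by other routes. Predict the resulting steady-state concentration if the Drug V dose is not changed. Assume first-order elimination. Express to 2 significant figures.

The CYP2C9 pathway (53% of clearance) increases to 5.8× activity: 0.53 × 5.8 = 3.074.
The CYP2C19 pathway (23% of clearance) drops to 0.45× activity: 0.23 × 0.45 = 0.1035.
Non-CYP routes (24%) are unchanged.
Relative clearance = 3.074 + 0.1035 + 0.24 = 3.4175.
New steady-state concentration = 60 / 3.4175 = 18 ng/mL (concentration scales inversely with clearance).

18 ng/mL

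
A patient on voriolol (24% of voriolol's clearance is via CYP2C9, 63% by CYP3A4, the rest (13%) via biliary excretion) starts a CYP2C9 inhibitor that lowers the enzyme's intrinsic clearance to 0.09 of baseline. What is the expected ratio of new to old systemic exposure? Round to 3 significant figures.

CYP2C9: 0.24 × 0.09 = 0.0216
CYP3A4: 0.63 (unchanged)
Other: 0.13 (unchanged)
New clearance relative to baseline: 0.0216 + 0.63 + 0.13 = 0.7816.
Systemic exposure is inversely proportional to clearance, so the fold-change is 1 / 0.7816 = 1.28.

1.28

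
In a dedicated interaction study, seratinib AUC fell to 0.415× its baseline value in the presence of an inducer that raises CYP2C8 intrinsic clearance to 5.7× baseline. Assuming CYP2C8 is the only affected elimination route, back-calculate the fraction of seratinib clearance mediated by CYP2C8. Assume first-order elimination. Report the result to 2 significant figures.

Let fm be the CYP2C8 fraction. New clearance relative to baseline = fm × 5.7 + (1 − fm).
AUC ratio = 1 / (new CL fraction), so new CL fraction = 1 / 0.415 = 2.41.
fm × 5.7 + 1 − fm = 2.41  ⇒  fm × (5.7 − 1) = 1.41  ⇒  fm = 0.30.

0.30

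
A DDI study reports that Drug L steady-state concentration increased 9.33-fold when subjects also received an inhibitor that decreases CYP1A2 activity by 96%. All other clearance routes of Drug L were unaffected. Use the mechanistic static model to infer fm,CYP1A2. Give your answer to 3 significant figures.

0.930

Write x for the fraction cleared via CYP1A2. The observed steady-state concentration change means clearance fell to 1/9.33 = 0.1072 of baseline.
Setting x·0.04 + (1 − x) = 0.1072 and solving: x = (0.1072 − 1)/(0.04 − 1) = 0.930.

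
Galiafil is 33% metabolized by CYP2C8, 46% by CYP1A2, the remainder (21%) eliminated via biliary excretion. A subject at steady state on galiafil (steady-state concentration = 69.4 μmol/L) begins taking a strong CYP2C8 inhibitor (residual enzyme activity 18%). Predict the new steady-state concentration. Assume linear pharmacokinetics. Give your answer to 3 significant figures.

The CYP2C8 pathway (33% of clearance) drops to 0.18× activity: 0.33 × 0.18 = 0.0594.
CYP1A2 (46%) and the residual 21% are unaffected.
Relative clearance = 0.0594 + 0.46 + 0.21 = 0.7294.
With dosing unchanged, steady-state concentration scales as 1/CL: 69.4 / 0.7294 = 95.1 μmol/L.

95.1 μmol/L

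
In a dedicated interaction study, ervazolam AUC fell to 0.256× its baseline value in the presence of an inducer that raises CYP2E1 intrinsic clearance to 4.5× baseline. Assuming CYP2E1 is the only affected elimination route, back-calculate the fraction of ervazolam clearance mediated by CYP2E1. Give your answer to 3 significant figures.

Let x = fm,CYP2E1. Because AUC ∝ 1/CL, relative clearance rose to 1/0.256 = 3.906.
Only the CYP2E1 route changed, so 3.906 = x·4.5 + (1 − x), giving x = 0.830.

0.830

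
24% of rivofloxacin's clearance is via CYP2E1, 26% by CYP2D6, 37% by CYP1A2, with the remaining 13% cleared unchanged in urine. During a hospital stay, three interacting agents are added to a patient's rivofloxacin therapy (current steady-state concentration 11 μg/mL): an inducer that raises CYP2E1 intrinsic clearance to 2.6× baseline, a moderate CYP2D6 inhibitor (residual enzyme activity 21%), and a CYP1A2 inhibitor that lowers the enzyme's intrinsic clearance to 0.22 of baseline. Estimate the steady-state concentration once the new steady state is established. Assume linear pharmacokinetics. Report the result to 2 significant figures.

The CYP2E1 pathway (24% of clearance) is boosted to 2.6× activity: 0.24 × 2.6 = 0.624.
The CYP2D6 pathway (26% of clearance) drops to 0.21× activity: 0.26 × 0.21 = 0.0546.
The CYP1A2 pathway (37% of clearance) falls to 0.22× activity: 0.37 × 0.22 = 0.0814.
The remaining 13% of clearance is unaffected.
CL_new/CL_old = 0.624 + 0.0546 + 0.0814 + 0.13 = 0.89.
New steady-state concentration = 11 / 0.89 = 12 μg/mL (concentration scales inversely with clearance).

12 μg/mL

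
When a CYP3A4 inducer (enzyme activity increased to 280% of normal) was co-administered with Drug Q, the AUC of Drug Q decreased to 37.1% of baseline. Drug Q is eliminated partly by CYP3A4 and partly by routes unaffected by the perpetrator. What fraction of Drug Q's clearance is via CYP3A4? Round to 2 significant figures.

0.94

Let fm be the CYP3A4 fraction. New clearance relative to baseline = fm × 2.8 + (1 − fm).
AUC ratio = 1 / (new CL fraction), so new CL fraction = 1 / 0.371 = 2.695.
fm × 2.8 + 1 − fm = 2.695  ⇒  fm × (2.8 − 1) = 1.695  ⇒  fm = 0.94.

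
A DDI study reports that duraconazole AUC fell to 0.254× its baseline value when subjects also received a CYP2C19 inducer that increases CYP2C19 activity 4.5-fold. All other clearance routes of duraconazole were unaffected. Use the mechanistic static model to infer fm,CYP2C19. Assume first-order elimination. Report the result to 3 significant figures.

0.839

Call the CYP2C19 fraction fm. After the interaction, CL_new/CL_old = fm × 4.5 + (1 − fm).
AUC ratio = 1 / (new CL fraction), so new CL fraction = 1 / 0.254 = 3.937.
fm × 4.5 + 1 − fm = 3.937  ⇒  fm × (4.5 − 1) = 2.937  ⇒  fm = 0.839.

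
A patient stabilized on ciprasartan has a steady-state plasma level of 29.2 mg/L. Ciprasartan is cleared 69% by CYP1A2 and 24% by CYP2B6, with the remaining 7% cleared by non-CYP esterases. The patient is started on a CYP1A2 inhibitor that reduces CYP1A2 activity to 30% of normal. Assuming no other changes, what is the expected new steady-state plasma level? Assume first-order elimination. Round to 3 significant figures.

CYP1A2: 0.69 × 0.3 = 0.207
CYP2B6: 0.24 (unchanged)
Other: 0.07 (unchanged)
New clearance relative to baseline: 0.207 + 0.24 + 0.07 = 0.517.
With dosing unchanged, steady-state plasma level scales as 1/CL: 29.2 / 0.517 = 56.5 mg/L.

56.5 mg/L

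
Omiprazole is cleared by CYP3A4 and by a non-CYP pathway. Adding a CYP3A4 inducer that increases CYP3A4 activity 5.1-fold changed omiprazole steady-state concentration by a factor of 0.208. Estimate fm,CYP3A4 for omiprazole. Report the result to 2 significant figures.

0.93

CL'/CL = 1 / 0.208 = 4.808
5.1·fm + (1 − fm) = 4.808
fm = (4.808 − 1) / (5.1 − 1) = 0.93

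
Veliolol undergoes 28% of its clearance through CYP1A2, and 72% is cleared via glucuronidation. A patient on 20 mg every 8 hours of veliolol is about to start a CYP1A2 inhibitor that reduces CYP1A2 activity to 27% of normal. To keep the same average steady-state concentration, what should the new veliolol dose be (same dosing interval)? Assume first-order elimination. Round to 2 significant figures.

The CYP1A2 pathway (28% of clearance) falls to 0.27× activity: 0.28 × 0.27 = 0.0756.
The remaining 72% of clearance is unaffected.
Relative clearance = 0.0756 + 0.72 = 0.7956.
Css,avg = (dose rate)/CL, so holding Css fixed requires dose ∝ CL: 20 × 0.7956 = 16 mg.

16 mg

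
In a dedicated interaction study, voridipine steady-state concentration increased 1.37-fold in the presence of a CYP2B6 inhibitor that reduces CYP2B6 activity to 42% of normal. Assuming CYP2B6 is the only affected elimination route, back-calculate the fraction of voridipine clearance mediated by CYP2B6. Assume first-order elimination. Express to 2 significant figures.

CL'/CL = 1 / 1.37 = 0.7299
0.42·fm + (1 − fm) = 0.7299
fm = (0.7299 − 1) / (0.42 − 1) = 0.47

0.47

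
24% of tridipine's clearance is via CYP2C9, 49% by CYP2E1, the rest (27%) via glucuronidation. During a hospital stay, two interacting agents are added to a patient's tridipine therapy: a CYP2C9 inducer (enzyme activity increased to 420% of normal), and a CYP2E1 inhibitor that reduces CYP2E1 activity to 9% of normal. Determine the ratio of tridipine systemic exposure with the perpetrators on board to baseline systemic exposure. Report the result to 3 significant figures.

The CYP2C9 pathway (24% of clearance) rises to 4.2× activity: 0.24 × 4.2 = 1.008.
The CYP2E1 pathway (49% of clearance) drops to 0.09× activity: 0.49 × 0.09 = 0.0441.
Non-CYP routes (27%) are unchanged.
New clearance relative to baseline: 1.008 + 0.0441 + 0.27 = 1.3221.
Systemic exposure ∝ 1/CL: fold-change = 1 / 1.3221 = 0.756.

0.756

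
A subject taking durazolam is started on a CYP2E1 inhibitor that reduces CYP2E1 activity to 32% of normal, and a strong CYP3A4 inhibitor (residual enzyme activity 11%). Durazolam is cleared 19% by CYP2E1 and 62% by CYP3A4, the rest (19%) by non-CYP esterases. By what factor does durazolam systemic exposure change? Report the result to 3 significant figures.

3.13

The CYP2E1 pathway (19% of clearance) is reduced to 0.32× activity: 0.19 × 0.32 = 0.0608.
The CYP3A4 pathway (62% of clearance) is reduced to 0.11× activity: 0.62 × 0.11 = 0.0682.
The remaining 19% of clearance is unaffected.
New clearance relative to baseline: 0.0608 + 0.0682 + 0.19 = 0.319.
Net systemic exposure ratio = 1 / 0.319 = 3.13.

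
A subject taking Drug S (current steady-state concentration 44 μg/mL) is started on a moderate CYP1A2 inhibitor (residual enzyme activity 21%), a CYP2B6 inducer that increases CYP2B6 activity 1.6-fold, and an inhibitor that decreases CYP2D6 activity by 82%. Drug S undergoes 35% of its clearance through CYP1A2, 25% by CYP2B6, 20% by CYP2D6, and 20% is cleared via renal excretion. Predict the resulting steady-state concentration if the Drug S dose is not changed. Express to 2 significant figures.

62 μg/mL

The CYP1A2 pathway (35% of clearance) falls to 0.21× activity: 0.35 × 0.21 = 0.0735.
The CYP2B6 pathway (25% of clearance) is boosted to 1.6× activity: 0.25 × 1.6 = 0.4.
The CYP2D6 pathway (20% of clearance) is reduced to 0.18× activity: 0.2 × 0.18 = 0.036.
The remaining 20% of clearance is unaffected.
New clearance relative to baseline: 0.0735 + 0.4 + 0.036 + 0.2 = 0.7095.
New steady-state concentration = 44 / 0.7095 = 62 μg/mL (concentration scales inversely with clearance).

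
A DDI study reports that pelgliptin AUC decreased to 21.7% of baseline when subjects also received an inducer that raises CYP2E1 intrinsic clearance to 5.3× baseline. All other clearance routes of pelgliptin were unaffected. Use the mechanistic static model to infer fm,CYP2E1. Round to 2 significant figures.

Write x for the fraction cleared via CYP2E1. The observed AUC change means clearance rose to 1/0.217 = 4.608 of baseline.
Setting x·5.3 + (1 − x) = 4.608 and solving: x = (4.608 − 1)/(5.3 − 1) = 0.84.

0.84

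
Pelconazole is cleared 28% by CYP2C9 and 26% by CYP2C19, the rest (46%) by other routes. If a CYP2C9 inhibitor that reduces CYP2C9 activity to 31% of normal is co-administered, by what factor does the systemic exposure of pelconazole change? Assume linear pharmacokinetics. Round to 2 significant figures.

1.2

The CYP2C9 pathway (28% of clearance) is reduced to 0.31× activity: 0.28 × 0.31 = 0.0868.
CYP2C19 (26%) and the residual 46% are unaffected.
CL_new/CL_old = 0.0868 + 0.26 + 0.46 = 0.8068.
Systemic exposure ratio = CL_old/CL_new = 1 / 0.8068 = 1.2.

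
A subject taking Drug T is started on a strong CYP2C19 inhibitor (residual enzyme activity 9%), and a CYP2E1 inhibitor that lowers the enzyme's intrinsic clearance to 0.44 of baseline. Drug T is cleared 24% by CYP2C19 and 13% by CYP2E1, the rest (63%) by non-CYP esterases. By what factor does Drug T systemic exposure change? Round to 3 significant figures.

1.41

The CYP2C19 pathway (24% of clearance) is reduced to 0.09× activity: 0.24 × 0.09 = 0.0216.
The CYP2E1 pathway (13% of clearance) is reduced to 0.44× activity: 0.13 × 0.44 = 0.0572.
Non-CYP routes (63%) are unchanged.
CL_new/CL_old = 0.0216 + 0.0572 + 0.63 = 0.7088.
Net systemic exposure ratio = 1 / 0.7088 = 1.41.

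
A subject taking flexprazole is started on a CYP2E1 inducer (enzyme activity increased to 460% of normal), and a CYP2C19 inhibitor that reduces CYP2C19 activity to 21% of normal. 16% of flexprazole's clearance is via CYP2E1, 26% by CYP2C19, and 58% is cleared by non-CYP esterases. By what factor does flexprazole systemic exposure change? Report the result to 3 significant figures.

0.730

The CYP2E1 pathway (16% of clearance) rises to 4.6× activity: 0.16 × 4.6 = 0.736.
The CYP2C19 pathway (26% of clearance) is reduced to 0.21× activity: 0.26 × 0.21 = 0.0546.
Non-CYP routes (58%) are unchanged.
Relative clearance = 0.736 + 0.0546 + 0.58 = 1.3706.
Because systemic exposure varies inversely with clearance, the combined effect is 1 / 1.3706 = 0.730.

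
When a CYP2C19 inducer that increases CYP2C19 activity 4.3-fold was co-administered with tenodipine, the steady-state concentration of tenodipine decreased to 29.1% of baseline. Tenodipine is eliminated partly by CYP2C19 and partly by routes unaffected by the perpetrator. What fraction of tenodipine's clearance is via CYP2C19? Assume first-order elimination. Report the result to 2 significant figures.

CL'/CL = 1 / 0.291 = 3.436
4.3·fm + (1 − fm) = 3.436
fm = (3.436 − 1) / (4.3 − 1) = 0.74

0.74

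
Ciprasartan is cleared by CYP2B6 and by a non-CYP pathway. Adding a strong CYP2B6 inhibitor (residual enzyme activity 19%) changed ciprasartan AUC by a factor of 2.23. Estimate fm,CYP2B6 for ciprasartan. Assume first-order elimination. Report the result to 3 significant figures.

CL'/CL = 1 / 2.23 = 0.4484
0.19·fm + (1 − fm) = 0.4484
fm = (0.4484 − 1) / (0.19 − 1) = 0.681

0.681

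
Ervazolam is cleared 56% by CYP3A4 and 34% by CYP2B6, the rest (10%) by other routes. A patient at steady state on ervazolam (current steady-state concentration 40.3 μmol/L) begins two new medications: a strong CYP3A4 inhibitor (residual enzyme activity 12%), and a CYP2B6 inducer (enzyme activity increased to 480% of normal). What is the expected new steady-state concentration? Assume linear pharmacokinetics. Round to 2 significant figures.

22 μmol/L

The CYP3A4 pathway (56% of clearance) falls to 0.12× activity: 0.56 × 0.12 = 0.0672.
The CYP2B6 pathway (34% of clearance) rises to 4.8× activity: 0.34 × 4.8 = 1.632.
Non-CYP routes (10%) are unchanged.
New clearance relative to baseline: 0.0672 + 1.632 + 0.1 = 1.7992.
Dividing the baseline by the relative clearance: 40.3 / 1.7992 = 22 μmol/L.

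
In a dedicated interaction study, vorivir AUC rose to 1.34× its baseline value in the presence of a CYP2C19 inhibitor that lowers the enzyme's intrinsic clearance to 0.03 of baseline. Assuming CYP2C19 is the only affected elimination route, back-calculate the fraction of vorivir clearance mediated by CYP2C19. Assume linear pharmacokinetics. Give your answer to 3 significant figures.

0.262

Call the CYP2C19 fraction fm. After the interaction, CL_new/CL_old = fm × 0.03 + (1 − fm).
AUC ratio = 1 / (new CL fraction), so new CL fraction = 1 / 1.34 = 0.7463.
fm × 0.03 + 1 − fm = 0.7463  ⇒  fm × (0.03 − 1) = −0.2537  ⇒  fm = 0.262.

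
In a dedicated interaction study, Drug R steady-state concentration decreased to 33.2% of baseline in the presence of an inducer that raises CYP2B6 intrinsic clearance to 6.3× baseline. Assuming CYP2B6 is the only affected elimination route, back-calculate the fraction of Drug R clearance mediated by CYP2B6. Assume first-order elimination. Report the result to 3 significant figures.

0.380

Let x = fm,CYP2B6. Because steady-state concentration ∝ 1/CL, relative clearance rose to 1/0.332 = 3.012.
Setting x·6.3 + (1 − x) = 3.012 and solving: x = (3.012 − 1)/(6.3 − 1) = 0.380.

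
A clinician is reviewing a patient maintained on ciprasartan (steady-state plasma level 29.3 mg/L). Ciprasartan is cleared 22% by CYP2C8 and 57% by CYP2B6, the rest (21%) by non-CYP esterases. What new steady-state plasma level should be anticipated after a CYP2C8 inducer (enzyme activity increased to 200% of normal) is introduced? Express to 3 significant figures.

The CYP2C8 pathway (22% of clearance) is boosted to 2× activity: 0.22 × 2 = 0.44.
CYP2B6 (57%) and the residual 21% are unaffected.
Relative clearance = 0.44 + 0.57 + 0.21 = 1.22.
With dosing unchanged, steady-state plasma level scales as 1/CL: 29.3 / 1.22 = 24.0 mg/L.

24.0 mg/L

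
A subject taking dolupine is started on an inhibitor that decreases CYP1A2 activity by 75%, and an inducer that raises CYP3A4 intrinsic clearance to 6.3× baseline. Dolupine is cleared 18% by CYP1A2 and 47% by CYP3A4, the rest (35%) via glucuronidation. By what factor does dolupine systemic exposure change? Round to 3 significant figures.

0.298

The CYP1A2 pathway (18% of clearance) drops to 0.25× activity: 0.18 × 0.25 = 0.045.
The CYP3A4 pathway (47% of clearance) is boosted to 6.3× activity: 0.47 × 6.3 = 2.961.
Non-CYP routes (35%) are unchanged.
New clearance relative to baseline: 0.045 + 2.961 + 0.35 = 3.356.
Systemic exposure ∝ 1/CL: fold-change = 1 / 3.356 = 0.298.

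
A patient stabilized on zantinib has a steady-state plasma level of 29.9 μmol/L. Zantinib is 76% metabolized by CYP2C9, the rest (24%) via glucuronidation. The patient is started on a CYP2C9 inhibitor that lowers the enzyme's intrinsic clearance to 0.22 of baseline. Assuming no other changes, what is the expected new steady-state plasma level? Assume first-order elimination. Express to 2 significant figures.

73 μmol/L

CYP2C9: 0.76 × 0.22 = 0.1672
Other: 0.24 (unchanged)
Relative clearance = 0.1672 + 0.24 = 0.4072.
With dosing unchanged, steady-state plasma level scales as 1/CL: 29.9 / 0.4072 = 73 μmol/L.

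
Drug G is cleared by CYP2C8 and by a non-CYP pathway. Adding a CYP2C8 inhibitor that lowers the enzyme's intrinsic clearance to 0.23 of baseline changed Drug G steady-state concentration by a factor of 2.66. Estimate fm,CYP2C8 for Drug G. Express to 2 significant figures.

0.81

Call the CYP2C8 fraction fm. After the interaction, CL_new/CL_old = fm × 0.23 + (1 − fm).
Steady-state concentration ratio = 1 / (new CL fraction), so new CL fraction = 1 / 2.66 = 0.3759.
fm × 0.23 + 1 − fm = 0.3759  ⇒  fm × (0.23 − 1) = −0.6241  ⇒  fm = 0.81.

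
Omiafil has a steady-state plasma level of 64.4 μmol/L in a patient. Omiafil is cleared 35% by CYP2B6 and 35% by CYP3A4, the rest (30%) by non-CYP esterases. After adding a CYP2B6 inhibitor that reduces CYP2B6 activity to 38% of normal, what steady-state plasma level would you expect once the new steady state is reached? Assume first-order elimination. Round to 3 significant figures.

82.2 μmol/L

CYP2B6: 0.35 × 0.38 = 0.133
CYP3A4: 0.35 (unchanged)
Other: 0.3 (unchanged)
CL_new/CL_old = 0.133 + 0.35 + 0.3 = 0.783.
New steady-state plasma level = baseline ÷ relative clearance = 64.4 / 0.783 = 82.2 μmol/L.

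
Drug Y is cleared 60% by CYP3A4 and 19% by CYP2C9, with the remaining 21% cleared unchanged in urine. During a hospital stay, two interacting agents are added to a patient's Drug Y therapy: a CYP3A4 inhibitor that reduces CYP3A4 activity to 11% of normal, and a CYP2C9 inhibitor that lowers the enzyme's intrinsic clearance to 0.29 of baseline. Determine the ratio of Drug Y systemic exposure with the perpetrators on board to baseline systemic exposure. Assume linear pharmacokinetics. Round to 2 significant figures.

The CYP3A4 pathway (60% of clearance) falls to 0.11× activity: 0.6 × 0.11 = 0.066.
The CYP2C9 pathway (19% of clearance) drops to 0.29× activity: 0.19 × 0.29 = 0.0551.
Non-CYP routes (21%) are unchanged.
CL_new/CL_old = 0.066 + 0.0551 + 0.21 = 0.3311.
Because systemic exposure varies inversely with clearance, the combined effect is 1 / 0.3311 = 3.0.

3.0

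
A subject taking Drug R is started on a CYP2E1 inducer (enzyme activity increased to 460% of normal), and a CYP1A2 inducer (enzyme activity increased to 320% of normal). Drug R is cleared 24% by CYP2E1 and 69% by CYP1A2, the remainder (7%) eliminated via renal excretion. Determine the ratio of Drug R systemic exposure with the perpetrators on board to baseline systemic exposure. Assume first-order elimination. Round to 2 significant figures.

0.30

The CYP2E1 pathway (24% of clearance) is boosted to 4.6× activity: 0.24 × 4.6 = 1.104.
The CYP1A2 pathway (69% of clearance) is boosted to 3.2× activity: 0.69 × 3.2 = 2.208.
Non-CYP routes (7%) are unchanged.
New clearance relative to baseline: 1.104 + 2.208 + 0.07 = 3.382.
Because systemic exposure varies inversely with clearance, the combined effect is 1 / 3.382 = 0.30.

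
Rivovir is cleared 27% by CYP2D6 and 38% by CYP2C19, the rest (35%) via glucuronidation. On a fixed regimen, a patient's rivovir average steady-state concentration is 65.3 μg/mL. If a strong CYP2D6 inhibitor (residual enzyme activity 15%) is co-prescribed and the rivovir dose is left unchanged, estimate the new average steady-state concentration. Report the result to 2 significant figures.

The CYP2D6 pathway (27% of clearance) drops to 0.15× activity: 0.27 × 0.15 = 0.0405.
CYP2C19 (38%) and the residual 35% are unaffected.
New clearance relative to baseline: 0.0405 + 0.38 + 0.35 = 0.7705.
New average steady-state concentration = baseline ÷ relative clearance = 65.3 / 0.7705 = 85 μg/mL.

85 μg/mL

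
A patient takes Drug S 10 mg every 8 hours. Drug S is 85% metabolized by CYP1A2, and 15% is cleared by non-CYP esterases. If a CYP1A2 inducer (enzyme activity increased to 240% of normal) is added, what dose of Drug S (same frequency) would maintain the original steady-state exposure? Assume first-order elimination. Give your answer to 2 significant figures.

22 mg

CYP1A2: 0.85 × 2.4 = 2.04
Other: 0.15 (unchanged)
Relative clearance = 2.04 + 0.15 = 2.19.
Exposure is unchanged when dose changes in proportion to clearance. New dose = 10 mg × 2.19 = 22 mg.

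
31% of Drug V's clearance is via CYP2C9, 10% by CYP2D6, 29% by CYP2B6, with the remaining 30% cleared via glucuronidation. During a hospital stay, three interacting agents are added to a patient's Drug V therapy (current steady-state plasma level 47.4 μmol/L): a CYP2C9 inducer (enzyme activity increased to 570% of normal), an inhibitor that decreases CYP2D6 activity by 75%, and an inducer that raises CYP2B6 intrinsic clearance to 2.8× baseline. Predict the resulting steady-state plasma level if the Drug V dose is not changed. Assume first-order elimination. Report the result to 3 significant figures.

16.3 μmol/L

CYP2C9: 0.31 × 5.7 = 1.767
CYP2D6: 0.1 × 0.25 = 0.025
CYP2B6: 0.29 × 2.8 = 0.812
Other: 0.3 (unchanged)
Relative clearance = 1.767 + 0.025 + 0.812 + 0.3 = 2.904.
Steady-state plasma level ∝ 1/CL: new value = 47.4 / 2.904 = 16.3 μmol/L.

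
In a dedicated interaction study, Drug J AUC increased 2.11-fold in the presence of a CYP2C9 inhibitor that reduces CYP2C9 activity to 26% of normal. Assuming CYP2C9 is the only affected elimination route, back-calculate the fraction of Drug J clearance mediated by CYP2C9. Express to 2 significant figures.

0.71

Write x for the fraction cleared via CYP2C9. The observed AUC change means clearance fell to 1/2.11 = 0.4739 of baseline.
Only the CYP2C9 route changed, so 0.4739 = x·0.26 + (1 − x), giving x = 0.71.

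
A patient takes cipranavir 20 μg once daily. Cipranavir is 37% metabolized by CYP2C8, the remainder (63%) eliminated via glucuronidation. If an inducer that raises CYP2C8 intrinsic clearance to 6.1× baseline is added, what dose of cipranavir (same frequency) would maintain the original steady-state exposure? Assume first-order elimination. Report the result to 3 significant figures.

57.7 μg

The CYP2C8 pathway (37% of clearance) is boosted to 6.1× activity: 0.37 × 6.1 = 2.257.
Non-CYP routes (63%) are unchanged.
CL_new/CL_old = 2.257 + 0.63 = 2.887.
To maintain the same steady-state level, dose must scale with clearance: new dose = 20 × 2.887 = 57.7 μg.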